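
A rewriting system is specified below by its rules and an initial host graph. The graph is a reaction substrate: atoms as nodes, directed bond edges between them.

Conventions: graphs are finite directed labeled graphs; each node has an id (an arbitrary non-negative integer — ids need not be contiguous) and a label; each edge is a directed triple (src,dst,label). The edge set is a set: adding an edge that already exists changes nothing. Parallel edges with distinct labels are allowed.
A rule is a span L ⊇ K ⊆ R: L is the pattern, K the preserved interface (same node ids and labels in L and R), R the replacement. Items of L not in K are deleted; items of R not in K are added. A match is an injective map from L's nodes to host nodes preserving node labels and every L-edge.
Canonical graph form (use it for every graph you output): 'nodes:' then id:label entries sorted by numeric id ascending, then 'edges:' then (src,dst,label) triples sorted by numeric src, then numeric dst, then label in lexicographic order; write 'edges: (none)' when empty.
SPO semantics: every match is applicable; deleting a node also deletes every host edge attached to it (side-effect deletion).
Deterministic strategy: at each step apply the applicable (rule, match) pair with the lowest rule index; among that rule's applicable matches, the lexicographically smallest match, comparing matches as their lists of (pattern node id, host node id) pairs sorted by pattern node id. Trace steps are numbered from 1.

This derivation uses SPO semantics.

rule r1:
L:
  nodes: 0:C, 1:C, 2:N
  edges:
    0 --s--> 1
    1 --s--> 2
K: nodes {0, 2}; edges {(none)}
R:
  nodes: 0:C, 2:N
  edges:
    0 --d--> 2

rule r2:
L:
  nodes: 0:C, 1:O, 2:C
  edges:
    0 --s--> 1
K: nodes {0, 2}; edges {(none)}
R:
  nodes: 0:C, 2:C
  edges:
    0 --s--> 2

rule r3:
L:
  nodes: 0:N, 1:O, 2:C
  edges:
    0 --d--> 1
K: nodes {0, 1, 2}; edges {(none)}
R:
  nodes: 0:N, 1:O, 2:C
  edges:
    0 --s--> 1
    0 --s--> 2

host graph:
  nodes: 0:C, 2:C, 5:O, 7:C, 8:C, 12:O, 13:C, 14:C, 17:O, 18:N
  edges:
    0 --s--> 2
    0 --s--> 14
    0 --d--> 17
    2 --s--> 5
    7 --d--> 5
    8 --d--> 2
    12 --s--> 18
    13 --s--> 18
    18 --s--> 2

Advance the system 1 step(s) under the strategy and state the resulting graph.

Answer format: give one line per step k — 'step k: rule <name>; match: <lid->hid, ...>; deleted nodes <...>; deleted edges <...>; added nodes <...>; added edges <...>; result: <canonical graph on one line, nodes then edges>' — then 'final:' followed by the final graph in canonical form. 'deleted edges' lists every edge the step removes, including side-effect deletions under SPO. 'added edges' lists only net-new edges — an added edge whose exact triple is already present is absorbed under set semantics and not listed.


step 1: rule r2; match: 0->2, 1->5, 2->0; deleted nodes 5; deleted edges (2,5,s); (7,5,d); added nodes (none); added edges (2,0,s); result: nodes: 0:C, 2:C, 7:C, 8:C, 12:O, 13:C, 14:C, 17:O, 18:N edges: (0,2,s); (0,14,s); (0,17,d); (2,0,s); (8,2,d); (12,18,s); (13,18,s); (18,2,s)
final:
nodes: 0:C, 2:C, 7:C, 8:C, 12:O, 13:C, 14:C, 17:O, 18:N
edges: (0,2,s); (0,14,s); (0,17,d); (2,0,s); (8,2,d); (12,18,s); (13,18,s); (18,2,s)


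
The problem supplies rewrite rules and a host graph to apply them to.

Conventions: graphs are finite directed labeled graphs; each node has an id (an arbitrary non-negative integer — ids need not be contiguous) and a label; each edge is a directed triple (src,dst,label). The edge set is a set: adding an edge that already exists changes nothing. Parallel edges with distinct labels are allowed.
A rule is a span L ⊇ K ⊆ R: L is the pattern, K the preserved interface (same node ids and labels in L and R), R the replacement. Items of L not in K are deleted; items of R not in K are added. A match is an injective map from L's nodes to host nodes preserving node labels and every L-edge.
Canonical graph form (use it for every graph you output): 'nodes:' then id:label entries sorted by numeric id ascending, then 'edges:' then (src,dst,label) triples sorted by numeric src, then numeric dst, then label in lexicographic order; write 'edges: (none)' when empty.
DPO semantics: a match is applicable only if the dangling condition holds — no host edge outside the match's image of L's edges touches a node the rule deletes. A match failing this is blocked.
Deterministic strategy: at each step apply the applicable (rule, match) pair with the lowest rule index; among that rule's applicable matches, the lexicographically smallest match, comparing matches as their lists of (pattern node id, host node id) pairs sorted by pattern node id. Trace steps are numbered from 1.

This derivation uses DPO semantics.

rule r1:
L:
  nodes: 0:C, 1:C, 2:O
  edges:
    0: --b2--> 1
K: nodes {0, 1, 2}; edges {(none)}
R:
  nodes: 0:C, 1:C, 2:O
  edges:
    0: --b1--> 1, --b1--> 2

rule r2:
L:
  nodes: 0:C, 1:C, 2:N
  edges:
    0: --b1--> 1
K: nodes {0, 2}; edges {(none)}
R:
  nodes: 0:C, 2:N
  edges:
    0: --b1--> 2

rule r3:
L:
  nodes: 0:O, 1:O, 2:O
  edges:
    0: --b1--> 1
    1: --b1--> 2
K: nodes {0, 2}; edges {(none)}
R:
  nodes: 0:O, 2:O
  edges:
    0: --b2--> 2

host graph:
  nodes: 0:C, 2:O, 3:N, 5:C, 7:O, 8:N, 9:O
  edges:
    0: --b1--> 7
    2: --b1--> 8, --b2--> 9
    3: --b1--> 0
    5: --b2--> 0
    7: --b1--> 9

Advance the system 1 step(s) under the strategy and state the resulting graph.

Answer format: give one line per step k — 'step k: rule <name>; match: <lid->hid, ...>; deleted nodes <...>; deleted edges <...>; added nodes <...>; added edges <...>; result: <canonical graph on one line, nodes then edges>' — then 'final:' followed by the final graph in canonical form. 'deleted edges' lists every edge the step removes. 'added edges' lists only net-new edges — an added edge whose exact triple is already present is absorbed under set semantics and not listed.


step 1: rule r1; match: 0->5, 1->0, 2->2; deleted nodes (none); deleted edges (5,0,b2); added nodes (none); added edges (5,0,b1); (5,2,b1); result: nodes: 0:C, 2:O, 3:N, 5:C, 7:O, 8:N, 9:O edges: (0,7,b1); (2,8,b1); (2,9,b2); (3,0,b1); (5,0,b1); (5,2,b1); (7,9,b1)
final:
nodes: 0:C, 2:O, 3:N, 5:C, 7:O, 8:N, 9:O
edges: (0,7,b1); (2,8,b1); (2,9,b2); (3,0,b1); (5,0,b1); (5,2,b1); (7,9,b1)


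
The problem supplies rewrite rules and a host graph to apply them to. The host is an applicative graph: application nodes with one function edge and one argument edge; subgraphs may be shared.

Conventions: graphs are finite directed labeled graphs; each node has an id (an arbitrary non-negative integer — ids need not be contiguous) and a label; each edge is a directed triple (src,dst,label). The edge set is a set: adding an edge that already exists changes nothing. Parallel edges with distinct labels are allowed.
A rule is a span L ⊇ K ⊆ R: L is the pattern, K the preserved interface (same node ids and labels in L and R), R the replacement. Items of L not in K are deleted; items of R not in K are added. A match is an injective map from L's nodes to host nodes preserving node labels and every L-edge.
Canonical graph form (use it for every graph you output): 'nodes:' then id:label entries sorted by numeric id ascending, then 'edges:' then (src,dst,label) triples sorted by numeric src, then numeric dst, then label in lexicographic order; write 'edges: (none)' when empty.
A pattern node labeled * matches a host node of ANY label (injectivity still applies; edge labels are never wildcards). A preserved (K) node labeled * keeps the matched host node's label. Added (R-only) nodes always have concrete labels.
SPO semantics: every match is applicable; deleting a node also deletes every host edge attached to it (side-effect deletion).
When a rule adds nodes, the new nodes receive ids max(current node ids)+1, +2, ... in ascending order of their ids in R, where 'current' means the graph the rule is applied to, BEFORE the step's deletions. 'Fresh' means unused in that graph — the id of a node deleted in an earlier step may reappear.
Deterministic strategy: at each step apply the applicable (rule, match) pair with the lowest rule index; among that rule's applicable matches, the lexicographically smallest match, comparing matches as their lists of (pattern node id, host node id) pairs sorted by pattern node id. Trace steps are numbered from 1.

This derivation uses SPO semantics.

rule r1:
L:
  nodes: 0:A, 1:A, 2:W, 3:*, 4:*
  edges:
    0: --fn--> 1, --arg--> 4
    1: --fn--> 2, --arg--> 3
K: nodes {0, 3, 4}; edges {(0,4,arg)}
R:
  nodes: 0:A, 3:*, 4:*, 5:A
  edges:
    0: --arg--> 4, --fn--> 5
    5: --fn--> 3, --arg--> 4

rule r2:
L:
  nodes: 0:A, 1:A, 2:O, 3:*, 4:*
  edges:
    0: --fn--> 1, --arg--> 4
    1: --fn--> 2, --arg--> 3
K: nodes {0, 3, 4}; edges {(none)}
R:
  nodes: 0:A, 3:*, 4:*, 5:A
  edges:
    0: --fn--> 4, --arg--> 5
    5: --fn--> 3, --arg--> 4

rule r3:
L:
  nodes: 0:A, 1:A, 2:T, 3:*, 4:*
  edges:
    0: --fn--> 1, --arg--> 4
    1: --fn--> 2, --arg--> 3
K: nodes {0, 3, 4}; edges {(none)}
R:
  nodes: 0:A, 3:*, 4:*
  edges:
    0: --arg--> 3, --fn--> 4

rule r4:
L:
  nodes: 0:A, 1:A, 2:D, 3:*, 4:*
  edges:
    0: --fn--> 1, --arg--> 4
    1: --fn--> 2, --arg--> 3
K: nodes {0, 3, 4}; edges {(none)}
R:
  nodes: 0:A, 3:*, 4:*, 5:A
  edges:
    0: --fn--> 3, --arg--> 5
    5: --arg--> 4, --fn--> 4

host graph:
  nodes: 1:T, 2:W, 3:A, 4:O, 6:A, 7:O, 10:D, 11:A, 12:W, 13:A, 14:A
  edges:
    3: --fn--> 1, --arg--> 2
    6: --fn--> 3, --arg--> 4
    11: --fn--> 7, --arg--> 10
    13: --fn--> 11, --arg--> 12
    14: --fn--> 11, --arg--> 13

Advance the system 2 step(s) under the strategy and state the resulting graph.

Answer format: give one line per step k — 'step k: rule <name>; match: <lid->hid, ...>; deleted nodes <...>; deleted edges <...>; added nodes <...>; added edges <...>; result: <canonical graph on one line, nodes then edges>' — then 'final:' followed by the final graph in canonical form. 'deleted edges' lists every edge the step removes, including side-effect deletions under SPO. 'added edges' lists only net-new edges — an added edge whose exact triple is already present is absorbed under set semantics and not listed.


step 1: rule r2; match: 0->13, 1->11, 2->7, 3->10, 4->12; deleted nodes 7, 11; deleted edges (11,7,fn); (11,10,arg); (13,11,fn); (13,12,arg); (14,11,fn); added nodes 15; added edges (13,12,fn); (13,15,arg); (15,10,fn); (15,12,arg); result: nodes: 1:T, 2:W, 3:A, 4:O, 6:A, 10:D, 12:W, 13:A, 14:A, 15:A edges: (3,1,fn); (3,2,arg); (6,3,fn); (6,4,arg); (13,12,fn); (13,15,arg); (14,13,arg); (15,10,fn); (15,12,arg)
step 2: rule r3; match: 0->6, 1->3, 2->1, 3->2, 4->4; deleted nodes 1, 3; deleted edges (3,1,fn); (3,2,arg); (6,3,fn); (6,4,arg); added nodes (none); added edges (6,2,arg); (6,4,fn); result: nodes: 2:W, 4:O, 6:A, 10:D, 12:W, 13:A, 14:A, 15:A edges: (6,2,arg); (6,4,fn); (13,12,fn); (13,15,arg); (14,13,arg); (15,10,fn); (15,12,arg)
final:
nodes: 2:W, 4:O, 6:A, 10:D, 12:W, 13:A, 14:A, 15:A
edges: (6,2,arg); (6,4,fn); (13,12,fn); (13,15,arg); (14,13,arg); (15,10,fn); (15,12,arg)


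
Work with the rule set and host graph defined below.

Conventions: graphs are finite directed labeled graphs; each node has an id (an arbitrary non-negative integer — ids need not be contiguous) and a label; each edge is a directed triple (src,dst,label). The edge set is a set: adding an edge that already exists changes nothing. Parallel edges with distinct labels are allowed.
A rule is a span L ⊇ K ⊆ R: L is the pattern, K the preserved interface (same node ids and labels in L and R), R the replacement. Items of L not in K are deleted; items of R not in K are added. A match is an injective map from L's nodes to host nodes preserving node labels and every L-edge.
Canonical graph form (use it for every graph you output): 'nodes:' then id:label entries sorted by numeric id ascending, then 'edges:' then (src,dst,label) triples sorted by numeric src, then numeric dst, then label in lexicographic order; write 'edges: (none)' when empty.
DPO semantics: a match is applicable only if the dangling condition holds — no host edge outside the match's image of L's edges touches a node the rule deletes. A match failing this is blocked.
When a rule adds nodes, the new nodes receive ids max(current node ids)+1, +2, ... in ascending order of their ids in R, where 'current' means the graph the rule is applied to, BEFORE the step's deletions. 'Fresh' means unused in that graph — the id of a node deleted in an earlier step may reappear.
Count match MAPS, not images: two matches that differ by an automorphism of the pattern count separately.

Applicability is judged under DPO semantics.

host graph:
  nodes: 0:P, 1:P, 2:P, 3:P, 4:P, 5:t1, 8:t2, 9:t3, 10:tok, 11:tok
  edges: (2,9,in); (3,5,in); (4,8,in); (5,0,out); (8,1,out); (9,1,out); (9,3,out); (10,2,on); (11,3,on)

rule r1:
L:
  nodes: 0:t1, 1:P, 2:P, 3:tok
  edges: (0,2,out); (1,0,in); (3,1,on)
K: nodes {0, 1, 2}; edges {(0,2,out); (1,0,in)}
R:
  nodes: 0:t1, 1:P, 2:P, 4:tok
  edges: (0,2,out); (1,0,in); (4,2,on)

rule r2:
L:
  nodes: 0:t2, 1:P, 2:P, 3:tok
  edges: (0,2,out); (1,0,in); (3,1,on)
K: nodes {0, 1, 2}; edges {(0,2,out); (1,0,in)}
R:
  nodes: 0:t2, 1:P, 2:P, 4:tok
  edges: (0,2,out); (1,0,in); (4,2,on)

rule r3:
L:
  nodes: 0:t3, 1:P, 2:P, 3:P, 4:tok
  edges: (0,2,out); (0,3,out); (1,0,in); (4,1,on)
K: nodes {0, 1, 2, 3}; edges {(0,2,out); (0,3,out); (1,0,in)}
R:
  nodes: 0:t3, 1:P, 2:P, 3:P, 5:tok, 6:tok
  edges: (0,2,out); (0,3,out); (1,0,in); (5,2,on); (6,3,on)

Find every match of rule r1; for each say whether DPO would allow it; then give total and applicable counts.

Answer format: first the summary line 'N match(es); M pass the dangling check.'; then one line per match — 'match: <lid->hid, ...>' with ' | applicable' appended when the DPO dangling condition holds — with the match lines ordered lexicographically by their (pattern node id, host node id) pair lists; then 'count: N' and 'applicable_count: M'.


1 match(es); 1 pass the dangling check.
match: 0->5, 1->3, 2->0, 3->11 | applicable
count: 1
applicable_count: 1


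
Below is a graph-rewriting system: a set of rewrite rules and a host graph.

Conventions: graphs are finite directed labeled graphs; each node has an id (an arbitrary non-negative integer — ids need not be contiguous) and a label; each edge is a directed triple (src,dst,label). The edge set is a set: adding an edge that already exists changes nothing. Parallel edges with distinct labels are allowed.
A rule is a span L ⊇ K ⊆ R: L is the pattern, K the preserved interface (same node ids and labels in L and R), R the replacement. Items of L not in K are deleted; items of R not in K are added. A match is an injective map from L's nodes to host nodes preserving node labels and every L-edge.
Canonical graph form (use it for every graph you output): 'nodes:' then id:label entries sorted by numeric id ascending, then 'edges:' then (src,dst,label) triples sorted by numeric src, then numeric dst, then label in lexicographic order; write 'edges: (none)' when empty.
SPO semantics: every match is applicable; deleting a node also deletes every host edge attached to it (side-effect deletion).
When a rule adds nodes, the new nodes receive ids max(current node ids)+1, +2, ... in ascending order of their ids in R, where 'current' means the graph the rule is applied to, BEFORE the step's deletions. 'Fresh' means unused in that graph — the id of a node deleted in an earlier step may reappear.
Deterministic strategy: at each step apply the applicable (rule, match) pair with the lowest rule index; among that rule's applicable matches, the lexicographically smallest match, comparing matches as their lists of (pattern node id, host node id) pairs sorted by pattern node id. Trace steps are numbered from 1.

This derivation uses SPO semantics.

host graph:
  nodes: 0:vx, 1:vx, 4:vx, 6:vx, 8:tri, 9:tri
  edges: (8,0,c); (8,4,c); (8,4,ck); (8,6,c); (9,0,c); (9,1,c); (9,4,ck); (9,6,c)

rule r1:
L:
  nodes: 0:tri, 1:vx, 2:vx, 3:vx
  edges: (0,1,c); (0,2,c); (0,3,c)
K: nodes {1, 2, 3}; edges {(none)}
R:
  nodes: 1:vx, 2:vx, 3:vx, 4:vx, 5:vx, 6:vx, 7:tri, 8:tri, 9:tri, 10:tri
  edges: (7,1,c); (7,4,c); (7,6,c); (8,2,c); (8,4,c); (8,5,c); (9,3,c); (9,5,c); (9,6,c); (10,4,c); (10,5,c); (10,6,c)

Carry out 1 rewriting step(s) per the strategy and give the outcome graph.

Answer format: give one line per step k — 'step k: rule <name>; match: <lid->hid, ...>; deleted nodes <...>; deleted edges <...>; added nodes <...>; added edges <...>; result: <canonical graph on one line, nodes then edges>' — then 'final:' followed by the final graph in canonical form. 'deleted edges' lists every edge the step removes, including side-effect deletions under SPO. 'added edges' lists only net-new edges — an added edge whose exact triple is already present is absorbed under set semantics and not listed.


step 1: rule r1; match: 0->8, 1->0, 2->4, 3->6; deleted nodes 8; deleted edges (8,0,c); (8,4,c); (8,4,ck); (8,6,c); added nodes 10, 11, 12, 13, 14, 15, 16; added edges (13,0,c); (13,10,c); (13,12,c); (14,4,c); (14,10,c); (14,11,c); (15,6,c); (15,11,c); (15,12,c); (16,10,c); (16,11,c); (16,12,c); result: nodes: 0:vx, 1:vx, 4:vx, 6:vx, 9:tri, 10:vx, 11:vx, 12:vx, 13:tri, 14:tri, 15:tri, 16:tri edges: (9,0,c); (9,1,c); (9,4,ck); (9,6,c); (13,0,c); (13,10,c); (13,12,c); (14,4,c); (14,10,c); (14,11,c); (15,6,c); (15,11,c); (15,12,c); (16,10,c); (16,11,c); (16,12,c)
final:
nodes: 0:vx, 1:vx, 4:vx, 6:vx, 9:tri, 10:vx, 11:vx, 12:vx, 13:tri, 14:tri, 15:tri, 16:tri
edges: (9,0,c); (9,1,c); (9,4,ck); (9,6,c); (13,0,c); (13,10,c); (13,12,c); (14,4,c); (14,10,c); (14,11,c); (15,6,c); (15,11,c); (15,12,c); (16,10,c); (16,11,c); (16,12,c)


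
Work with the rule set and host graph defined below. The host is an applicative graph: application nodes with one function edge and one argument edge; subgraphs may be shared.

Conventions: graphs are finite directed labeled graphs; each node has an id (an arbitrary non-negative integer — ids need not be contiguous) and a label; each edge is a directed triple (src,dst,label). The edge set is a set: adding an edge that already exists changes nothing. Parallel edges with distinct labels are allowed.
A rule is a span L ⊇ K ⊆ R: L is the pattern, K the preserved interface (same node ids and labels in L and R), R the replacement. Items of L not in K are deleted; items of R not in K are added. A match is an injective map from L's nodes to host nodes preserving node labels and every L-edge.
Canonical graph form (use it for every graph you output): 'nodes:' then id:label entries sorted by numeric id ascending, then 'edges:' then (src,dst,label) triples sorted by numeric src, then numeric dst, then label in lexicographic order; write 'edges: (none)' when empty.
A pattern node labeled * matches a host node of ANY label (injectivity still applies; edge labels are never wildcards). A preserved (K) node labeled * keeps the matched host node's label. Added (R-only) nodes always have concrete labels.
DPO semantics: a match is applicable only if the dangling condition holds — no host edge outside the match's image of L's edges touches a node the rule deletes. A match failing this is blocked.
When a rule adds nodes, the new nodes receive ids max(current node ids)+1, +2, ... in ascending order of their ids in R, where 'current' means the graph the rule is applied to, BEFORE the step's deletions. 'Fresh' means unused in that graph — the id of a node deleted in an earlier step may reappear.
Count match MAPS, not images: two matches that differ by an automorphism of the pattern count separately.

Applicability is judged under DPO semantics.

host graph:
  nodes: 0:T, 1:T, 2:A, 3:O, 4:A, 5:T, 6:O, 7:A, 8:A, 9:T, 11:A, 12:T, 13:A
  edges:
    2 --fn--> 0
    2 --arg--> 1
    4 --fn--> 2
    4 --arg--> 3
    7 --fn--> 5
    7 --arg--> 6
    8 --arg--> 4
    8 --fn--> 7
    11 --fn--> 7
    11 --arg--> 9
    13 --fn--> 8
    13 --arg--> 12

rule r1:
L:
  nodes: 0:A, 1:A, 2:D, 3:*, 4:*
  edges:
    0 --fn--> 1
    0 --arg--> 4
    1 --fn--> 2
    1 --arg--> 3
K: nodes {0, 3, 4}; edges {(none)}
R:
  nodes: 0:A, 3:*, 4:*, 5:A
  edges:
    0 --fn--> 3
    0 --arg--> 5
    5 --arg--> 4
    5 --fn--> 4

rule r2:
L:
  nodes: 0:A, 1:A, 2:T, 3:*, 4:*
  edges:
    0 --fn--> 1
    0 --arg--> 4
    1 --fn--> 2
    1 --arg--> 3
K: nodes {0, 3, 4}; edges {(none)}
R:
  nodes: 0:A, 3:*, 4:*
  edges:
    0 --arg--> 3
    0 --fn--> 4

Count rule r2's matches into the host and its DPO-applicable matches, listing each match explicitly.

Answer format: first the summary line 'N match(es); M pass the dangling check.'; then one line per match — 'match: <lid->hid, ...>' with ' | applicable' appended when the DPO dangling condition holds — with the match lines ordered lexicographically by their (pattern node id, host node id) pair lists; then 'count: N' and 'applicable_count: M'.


3 match(es); 1 pass the dangling check.
match: 0->4, 1->2, 2->0, 3->1, 4->3 | applicable
match: 0->8, 1->7, 2->5, 3->6, 4->4
match: 0->11, 1->7, 2->5, 3->6, 4->9
count: 3
applicable_count: 1


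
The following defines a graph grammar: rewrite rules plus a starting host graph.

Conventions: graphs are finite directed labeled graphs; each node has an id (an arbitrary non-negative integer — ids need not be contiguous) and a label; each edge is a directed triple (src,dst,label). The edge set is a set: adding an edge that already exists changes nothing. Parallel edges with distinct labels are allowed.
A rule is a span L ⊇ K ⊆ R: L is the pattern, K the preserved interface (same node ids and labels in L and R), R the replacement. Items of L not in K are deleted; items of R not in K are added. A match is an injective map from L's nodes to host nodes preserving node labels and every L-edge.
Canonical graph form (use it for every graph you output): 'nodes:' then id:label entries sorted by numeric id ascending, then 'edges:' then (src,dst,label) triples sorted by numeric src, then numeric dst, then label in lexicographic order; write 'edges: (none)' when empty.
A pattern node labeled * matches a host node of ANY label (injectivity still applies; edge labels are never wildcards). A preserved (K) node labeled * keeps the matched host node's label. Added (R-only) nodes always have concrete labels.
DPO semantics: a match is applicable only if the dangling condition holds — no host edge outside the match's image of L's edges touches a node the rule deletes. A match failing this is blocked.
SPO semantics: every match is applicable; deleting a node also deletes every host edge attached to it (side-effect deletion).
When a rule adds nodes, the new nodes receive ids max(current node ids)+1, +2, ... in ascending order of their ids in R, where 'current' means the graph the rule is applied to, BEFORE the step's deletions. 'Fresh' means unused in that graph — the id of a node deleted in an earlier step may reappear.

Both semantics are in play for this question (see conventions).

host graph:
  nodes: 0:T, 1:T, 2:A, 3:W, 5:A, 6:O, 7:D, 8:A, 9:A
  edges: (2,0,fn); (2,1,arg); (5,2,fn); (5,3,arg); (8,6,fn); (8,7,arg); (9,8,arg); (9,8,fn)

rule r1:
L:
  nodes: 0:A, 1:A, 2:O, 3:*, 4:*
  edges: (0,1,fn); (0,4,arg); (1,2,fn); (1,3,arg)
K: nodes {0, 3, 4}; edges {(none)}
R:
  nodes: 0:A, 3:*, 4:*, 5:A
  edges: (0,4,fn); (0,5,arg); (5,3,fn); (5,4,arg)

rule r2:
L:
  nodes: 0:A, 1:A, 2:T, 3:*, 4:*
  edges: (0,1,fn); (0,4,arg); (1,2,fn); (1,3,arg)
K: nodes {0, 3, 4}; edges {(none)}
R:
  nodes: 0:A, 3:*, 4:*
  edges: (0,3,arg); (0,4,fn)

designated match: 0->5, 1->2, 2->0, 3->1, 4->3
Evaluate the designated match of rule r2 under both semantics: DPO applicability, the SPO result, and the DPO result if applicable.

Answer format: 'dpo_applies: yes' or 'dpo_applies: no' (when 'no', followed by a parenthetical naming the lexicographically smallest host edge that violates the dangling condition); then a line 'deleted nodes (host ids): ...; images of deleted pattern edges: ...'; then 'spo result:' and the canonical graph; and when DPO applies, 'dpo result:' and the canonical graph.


dpo_applies: yes
deleted nodes (host ids): 0, 2; images of deleted pattern edges: (2,0,fn); (2,1,arg); (5,2,fn); (5,3,arg)
spo result:
nodes: 1:T, 3:W, 5:A, 6:O, 7:D, 8:A, 9:A
edges: (5,1,arg); (5,3,fn); (8,6,fn); (8,7,arg); (9,8,arg); (9,8,fn)
dpo result:
nodes: 1:T, 3:W, 5:A, 6:O, 7:D, 8:A, 9:A
edges: (5,1,arg); (5,3,fn); (8,6,fn); (8,7,arg); (9,8,arg); (9,8,fn)


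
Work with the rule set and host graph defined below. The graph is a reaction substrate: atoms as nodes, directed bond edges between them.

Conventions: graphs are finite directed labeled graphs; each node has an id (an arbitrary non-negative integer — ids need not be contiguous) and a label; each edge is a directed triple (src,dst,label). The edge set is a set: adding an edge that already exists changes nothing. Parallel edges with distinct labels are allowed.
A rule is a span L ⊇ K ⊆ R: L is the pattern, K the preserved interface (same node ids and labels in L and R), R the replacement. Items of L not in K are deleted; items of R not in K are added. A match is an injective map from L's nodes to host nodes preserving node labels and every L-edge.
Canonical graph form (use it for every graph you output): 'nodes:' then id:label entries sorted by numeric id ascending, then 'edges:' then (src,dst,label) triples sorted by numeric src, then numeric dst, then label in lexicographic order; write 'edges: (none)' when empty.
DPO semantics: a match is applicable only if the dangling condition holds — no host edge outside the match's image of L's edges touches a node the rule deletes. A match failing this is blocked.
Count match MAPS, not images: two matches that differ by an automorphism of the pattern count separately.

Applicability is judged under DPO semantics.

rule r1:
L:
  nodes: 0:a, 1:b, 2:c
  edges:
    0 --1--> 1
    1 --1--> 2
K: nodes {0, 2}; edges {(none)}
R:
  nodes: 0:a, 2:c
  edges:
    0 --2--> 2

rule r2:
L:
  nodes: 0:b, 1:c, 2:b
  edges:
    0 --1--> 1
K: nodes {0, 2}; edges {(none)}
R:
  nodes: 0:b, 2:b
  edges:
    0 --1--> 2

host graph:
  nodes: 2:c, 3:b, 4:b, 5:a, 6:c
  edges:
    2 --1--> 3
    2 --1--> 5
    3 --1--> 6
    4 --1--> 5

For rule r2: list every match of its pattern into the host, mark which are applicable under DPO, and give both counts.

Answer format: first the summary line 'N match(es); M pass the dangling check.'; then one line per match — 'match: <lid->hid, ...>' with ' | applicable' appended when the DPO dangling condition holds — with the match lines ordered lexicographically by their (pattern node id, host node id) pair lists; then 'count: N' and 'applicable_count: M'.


1 match(es); 1 pass the dangling check.
match: 0->3, 1->6, 2->4 | applicable
count: 1
applicable_count: 1


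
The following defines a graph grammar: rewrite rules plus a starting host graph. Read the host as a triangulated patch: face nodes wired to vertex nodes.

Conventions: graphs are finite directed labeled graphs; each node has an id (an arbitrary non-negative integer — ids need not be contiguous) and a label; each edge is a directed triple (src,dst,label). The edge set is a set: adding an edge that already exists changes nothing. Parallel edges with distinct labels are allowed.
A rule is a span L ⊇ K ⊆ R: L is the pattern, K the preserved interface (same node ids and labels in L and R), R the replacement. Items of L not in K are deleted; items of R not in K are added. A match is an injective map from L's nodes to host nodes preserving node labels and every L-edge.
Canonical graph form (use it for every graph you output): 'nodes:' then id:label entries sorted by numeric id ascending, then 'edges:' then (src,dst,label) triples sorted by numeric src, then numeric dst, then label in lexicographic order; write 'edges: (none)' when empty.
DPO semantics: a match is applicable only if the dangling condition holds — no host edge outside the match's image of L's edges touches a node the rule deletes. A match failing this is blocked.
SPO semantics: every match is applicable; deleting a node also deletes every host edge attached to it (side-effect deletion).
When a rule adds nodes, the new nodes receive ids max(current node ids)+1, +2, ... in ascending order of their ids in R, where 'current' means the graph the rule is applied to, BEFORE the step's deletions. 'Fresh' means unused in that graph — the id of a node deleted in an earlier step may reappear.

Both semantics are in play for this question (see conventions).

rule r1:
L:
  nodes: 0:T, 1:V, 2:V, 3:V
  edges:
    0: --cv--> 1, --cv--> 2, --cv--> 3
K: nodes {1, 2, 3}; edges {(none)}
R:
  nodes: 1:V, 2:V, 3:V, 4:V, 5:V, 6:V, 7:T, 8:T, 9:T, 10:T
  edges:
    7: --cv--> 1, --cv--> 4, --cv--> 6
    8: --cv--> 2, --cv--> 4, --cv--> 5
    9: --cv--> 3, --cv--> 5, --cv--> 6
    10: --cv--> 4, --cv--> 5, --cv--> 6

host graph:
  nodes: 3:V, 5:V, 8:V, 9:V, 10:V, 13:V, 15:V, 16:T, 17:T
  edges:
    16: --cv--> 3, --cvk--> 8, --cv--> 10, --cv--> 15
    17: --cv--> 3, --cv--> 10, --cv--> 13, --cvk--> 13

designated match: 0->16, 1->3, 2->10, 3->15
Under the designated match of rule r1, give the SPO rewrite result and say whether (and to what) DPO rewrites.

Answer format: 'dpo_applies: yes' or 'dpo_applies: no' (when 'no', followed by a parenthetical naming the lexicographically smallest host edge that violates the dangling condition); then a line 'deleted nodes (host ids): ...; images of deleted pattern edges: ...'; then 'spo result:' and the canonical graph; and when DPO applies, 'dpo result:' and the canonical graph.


dpo_applies: no
(the rule deletes node 16, which keeps host edge (16,8,cvk) outside the match image — the dangling condition fails, DPO blocks; SPO proceeds and side-deletes such edges)
deleted nodes (host ids): 16; images of deleted pattern edges: (16,3,cv); (16,10,cv); (16,15,cv)
spo result:
nodes: 3:V, 5:V, 8:V, 9:V, 10:V, 13:V, 15:V, 17:T, 18:V, 19:V, 20:V, 21:T, 22:T, 23:T, 24:T
edges: (17,3,cv); (17,10,cv); (17,13,cv); (17,13,cvk); (21,3,cv); (21,18,cv); (21,20,cv); (22,10,cv); (22,18,cv); (22,19,cv); (23,15,cv); (23,19,cv); (23,20,cv); (24,18,cv); (24,19,cv); (24,20,cv)


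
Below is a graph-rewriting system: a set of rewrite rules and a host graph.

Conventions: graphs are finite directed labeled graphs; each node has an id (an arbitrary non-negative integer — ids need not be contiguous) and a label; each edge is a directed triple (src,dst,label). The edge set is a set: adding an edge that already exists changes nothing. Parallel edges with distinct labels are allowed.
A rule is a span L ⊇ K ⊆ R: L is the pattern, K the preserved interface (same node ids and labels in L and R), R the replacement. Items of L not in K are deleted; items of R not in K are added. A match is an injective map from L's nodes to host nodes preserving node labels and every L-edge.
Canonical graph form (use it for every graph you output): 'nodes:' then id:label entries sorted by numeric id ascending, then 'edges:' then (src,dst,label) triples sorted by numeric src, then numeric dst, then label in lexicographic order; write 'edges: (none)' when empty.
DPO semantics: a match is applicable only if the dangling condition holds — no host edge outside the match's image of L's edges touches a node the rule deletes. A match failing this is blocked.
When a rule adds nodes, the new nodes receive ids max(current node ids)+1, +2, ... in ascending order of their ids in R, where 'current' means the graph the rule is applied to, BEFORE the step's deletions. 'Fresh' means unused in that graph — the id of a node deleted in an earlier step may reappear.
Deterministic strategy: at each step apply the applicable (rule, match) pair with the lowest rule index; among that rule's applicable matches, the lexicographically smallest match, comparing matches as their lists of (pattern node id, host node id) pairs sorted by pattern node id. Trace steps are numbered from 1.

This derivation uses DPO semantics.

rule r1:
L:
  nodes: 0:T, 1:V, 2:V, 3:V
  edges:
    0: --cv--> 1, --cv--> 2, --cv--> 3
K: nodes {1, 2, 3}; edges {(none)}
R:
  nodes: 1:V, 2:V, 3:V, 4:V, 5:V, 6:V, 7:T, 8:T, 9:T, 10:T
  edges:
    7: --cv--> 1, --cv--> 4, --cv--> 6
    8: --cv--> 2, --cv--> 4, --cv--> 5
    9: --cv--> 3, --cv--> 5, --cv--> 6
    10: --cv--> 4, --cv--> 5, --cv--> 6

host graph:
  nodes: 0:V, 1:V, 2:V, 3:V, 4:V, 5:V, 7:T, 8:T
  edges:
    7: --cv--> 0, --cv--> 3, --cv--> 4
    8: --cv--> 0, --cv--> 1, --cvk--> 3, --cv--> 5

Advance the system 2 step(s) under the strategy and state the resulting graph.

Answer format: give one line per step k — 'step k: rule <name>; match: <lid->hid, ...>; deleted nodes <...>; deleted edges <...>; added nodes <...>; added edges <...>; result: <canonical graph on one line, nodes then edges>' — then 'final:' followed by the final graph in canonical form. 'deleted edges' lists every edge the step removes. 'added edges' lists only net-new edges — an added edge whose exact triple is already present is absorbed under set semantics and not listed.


step 1: rule r1; match: 0->7, 1->0, 2->3, 3->4; deleted nodes 7; deleted edges (7,0,cv); (7,3,cv); (7,4,cv); added nodes 9, 10, 11, 12, 13, 14, 15; added edges (12,0,cv); (12,9,cv); (12,11,cv); (13,3,cv); (13,9,cv); (13,10,cv); (14,4,cv); (14,10,cv); (14,11,cv); (15,9,cv); (15,10,cv); (15,11,cv); result: nodes: 0:V, 1:V, 2:V, 3:V, 4:V, 5:V, 8:T, 9:V, 10:V, 11:V, 12:T, 13:T, 14:T, 15:T edges: (8,0,cv); (8,1,cv); (8,3,cvk); (8,5,cv); (12,0,cv); (12,9,cv); (12,11,cv); (13,3,cv); (13,9,cv); (13,10,cv); (14,4,cv); (14,10,cv); (14,11,cv); (15,9,cv); (15,10,cv); (15,11,cv)
step 2: rule r1; match: 0->12, 1->0, 2->9, 3->11; deleted nodes 12; deleted edges (12,0,cv); (12,9,cv); (12,11,cv); added nodes 16, 17, 18, 19, 20, 21, 22; added edges (19,0,cv); (19,16,cv); (19,18,cv); (20,9,cv); (20,16,cv); (20,17,cv); (21,11,cv); (21,17,cv); (21,18,cv); (22,16,cv); (22,17,cv); (22,18,cv); result: nodes: 0:V, 1:V, 2:V, 3:V, 4:V, 5:V, 8:T, 9:V, 10:V, 11:V, 13:T, 14:T, 15:T, 16:V, 17:V, 18:V, 19:T, 20:T, 21:T, 22:T edges: (8,0,cv); (8,1,cv); (8,3,cvk); (8,5,cv); (13,3,cv); (13,9,cv); (13,10,cv); (14,4,cv); (14,10,cv); (14,11,cv); (15,9,cv); (15,10,cv); (15,11,cv); (19,0,cv); (19,16,cv); (19,18,cv); (20,9,cv); (20,16,cv); (20,17,cv); (21,11,cv); (21,17,cv); (21,18,cv); (22,16,cv); (22,17,cv); (22,18,cv)
final:
nodes: 0:V, 1:V, 2:V, 3:V, 4:V, 5:V, 8:T, 9:V, 10:V, 11:V, 13:T, 14:T, 15:T, 16:V, 17:V, 18:V, 19:T, 20:T, 21:T, 22:T
edges: (8,0,cv); (8,1,cv); (8,3,cvk); (8,5,cv); (13,3,cv); (13,9,cv); (13,10,cv); (14,4,cv); (14,10,cv); (14,11,cv); (15,9,cv); (15,10,cv); (15,11,cv); (19,0,cv); (19,16,cv); (19,18,cv); (20,9,cv); (20,16,cv); (20,17,cv); (21,11,cv); (21,17,cv); (21,18,cv); (22,16,cv); (22,17,cv); (22,18,cv)


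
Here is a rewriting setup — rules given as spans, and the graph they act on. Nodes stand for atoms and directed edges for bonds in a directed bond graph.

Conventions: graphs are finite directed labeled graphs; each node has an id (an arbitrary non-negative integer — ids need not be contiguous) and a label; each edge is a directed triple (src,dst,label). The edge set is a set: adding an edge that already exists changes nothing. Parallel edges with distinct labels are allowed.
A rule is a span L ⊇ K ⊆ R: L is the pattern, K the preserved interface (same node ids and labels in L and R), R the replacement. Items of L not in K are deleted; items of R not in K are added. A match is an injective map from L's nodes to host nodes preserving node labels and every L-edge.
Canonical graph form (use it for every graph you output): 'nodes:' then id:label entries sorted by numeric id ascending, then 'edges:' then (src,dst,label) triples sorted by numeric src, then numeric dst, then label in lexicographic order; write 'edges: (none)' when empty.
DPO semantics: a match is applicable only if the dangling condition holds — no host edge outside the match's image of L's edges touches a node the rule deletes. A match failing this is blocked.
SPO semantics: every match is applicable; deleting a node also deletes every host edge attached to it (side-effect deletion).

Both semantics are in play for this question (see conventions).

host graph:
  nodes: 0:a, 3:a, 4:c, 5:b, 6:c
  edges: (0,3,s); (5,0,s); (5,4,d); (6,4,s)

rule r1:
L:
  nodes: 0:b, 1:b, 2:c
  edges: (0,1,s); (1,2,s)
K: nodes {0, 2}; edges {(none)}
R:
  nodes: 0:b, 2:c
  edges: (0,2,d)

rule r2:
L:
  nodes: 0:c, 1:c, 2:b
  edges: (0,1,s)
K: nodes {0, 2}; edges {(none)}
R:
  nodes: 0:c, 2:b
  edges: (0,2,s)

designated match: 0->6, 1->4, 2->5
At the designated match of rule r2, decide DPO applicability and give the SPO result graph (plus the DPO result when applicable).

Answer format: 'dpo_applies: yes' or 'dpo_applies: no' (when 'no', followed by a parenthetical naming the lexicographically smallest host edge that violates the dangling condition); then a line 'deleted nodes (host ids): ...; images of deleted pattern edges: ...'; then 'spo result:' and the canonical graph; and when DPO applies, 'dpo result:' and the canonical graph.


dpo_applies: no
(the rule deletes node 4, which keeps host edge (5,4,d) outside the match image — the dangling condition fails, DPO blocks; SPO proceeds and side-deletes such edges)
deleted nodes (host ids): 4; images of deleted pattern edges: (6,4,s)
spo result:
nodes: 0:a, 3:a, 5:b, 6:c
edges: (0,3,s); (5,0,s); (6,5,s)


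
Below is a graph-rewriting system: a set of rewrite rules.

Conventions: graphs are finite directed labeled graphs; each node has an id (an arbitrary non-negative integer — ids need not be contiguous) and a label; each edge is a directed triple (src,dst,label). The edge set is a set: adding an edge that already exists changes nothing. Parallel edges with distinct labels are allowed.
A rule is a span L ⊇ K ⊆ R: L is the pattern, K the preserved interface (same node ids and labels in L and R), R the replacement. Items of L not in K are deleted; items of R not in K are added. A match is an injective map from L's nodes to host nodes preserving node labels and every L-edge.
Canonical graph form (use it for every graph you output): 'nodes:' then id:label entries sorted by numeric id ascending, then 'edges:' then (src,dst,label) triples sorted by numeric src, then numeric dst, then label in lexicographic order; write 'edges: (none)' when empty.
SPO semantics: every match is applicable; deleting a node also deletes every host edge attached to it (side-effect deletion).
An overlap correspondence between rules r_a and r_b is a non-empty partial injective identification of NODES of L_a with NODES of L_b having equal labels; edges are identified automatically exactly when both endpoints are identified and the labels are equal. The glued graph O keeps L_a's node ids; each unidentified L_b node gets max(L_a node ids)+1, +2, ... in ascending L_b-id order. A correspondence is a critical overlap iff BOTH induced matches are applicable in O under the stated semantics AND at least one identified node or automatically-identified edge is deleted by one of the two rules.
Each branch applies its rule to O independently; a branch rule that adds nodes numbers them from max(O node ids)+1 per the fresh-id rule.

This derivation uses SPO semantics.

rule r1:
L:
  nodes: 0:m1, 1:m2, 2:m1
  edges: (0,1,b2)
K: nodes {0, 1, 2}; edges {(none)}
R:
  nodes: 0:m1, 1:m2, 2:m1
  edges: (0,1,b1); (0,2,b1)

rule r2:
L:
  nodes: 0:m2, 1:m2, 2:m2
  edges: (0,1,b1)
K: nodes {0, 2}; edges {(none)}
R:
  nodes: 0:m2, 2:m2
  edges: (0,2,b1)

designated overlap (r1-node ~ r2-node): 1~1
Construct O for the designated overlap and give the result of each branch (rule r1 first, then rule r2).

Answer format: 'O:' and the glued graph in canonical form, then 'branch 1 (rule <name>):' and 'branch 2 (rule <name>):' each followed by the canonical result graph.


O:
nodes: 0:m1, 1:m2, 2:m1, 3:m2, 4:m2
edges: (0,1,b2); (3,1,b1)
branch 1 (rule r1):
nodes: 0:m1, 1:m2, 2:m1, 3:m2, 4:m2
edges: (0,1,b1); (0,2,b1); (3,1,b1)
branch 2 (rule r2):
nodes: 0:m1, 2:m1, 3:m2, 4:m2
edges: (3,4,b1)


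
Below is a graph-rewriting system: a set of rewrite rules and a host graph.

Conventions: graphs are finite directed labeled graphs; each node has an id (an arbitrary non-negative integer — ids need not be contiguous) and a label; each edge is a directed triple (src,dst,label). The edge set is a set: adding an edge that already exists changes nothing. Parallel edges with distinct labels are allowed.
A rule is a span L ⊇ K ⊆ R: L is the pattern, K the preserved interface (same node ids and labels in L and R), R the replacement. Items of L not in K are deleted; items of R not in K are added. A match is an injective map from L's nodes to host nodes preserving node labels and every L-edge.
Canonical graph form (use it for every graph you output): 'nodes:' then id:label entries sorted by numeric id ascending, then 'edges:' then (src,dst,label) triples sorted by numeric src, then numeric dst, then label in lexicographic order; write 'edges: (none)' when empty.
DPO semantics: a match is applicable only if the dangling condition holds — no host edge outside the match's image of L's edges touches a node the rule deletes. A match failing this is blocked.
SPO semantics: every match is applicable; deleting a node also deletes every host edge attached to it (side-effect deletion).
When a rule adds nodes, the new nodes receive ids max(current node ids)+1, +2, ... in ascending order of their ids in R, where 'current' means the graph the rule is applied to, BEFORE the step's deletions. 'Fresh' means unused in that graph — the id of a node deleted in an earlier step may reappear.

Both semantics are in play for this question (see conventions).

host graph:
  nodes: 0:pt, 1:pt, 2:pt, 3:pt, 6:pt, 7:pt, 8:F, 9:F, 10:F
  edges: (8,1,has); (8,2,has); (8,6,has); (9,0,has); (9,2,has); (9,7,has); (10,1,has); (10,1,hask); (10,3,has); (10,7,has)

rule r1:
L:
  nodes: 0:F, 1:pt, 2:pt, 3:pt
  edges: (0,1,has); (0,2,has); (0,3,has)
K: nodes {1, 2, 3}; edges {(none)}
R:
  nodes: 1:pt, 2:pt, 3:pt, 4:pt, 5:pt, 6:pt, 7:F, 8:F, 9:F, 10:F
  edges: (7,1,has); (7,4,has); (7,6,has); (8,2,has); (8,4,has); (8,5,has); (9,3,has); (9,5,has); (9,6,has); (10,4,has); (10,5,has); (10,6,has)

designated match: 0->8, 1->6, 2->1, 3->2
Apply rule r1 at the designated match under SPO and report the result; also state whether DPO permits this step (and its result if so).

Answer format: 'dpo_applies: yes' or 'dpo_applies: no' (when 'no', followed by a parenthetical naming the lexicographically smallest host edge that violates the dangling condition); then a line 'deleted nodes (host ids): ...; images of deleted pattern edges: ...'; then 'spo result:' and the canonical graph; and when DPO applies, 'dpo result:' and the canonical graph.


dpo_applies: yes
deleted nodes (host ids): 8; images of deleted pattern edges: (8,1,has); (8,2,has); (8,6,has)
spo result:
nodes: 0:pt, 1:pt, 2:pt, 3:pt, 6:pt, 7:pt, 9:F, 10:F, 11:pt, 12:pt, 13:pt, 14:F, 15:F, 16:F, 17:F
edges: (9,0,has); (9,2,has); (9,7,has); (10,1,has); (10,1,hask); (10,3,has); (10,7,has); (14,6,has); (14,11,has); (14,13,has); (15,1,has); (15,11,has); (15,12,has); (16,2,has); (16,12,has); (16,13,has); (17,11,has); (17,12,has); (17,13,has)
dpo result:
nodes: 0:pt, 1:pt, 2:pt, 3:pt, 6:pt, 7:pt, 9:F, 10:F, 11:pt, 12:pt, 13:pt, 14:F, 15:F, 16:F, 17:F
edges: (9,0,has); (9,2,has); (9,7,has); (10,1,has); (10,1,hask); (10,3,has); (10,7,has); (14,6,has); (14,11,has); (14,13,has); (15,1,has); (15,11,has); (15,12,has); (16,2,has); (16,12,has); (16,13,has); (17,11,has); (17,12,has); (17,13,has)
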